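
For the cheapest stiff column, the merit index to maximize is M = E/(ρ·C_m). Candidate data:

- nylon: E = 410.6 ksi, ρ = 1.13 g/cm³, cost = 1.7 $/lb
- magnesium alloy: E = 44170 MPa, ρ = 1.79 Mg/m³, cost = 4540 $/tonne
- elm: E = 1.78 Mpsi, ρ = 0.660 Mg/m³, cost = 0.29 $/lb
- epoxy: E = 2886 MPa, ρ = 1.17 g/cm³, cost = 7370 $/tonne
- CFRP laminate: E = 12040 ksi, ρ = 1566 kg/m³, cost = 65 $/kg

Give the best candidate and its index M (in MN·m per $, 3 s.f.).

Convert each candidate to consistent units, then evaluate M:
  nylon: E = 2.831 GPa, ρ = 1130 kg/m³, cost = 3.748 $/kg
  magnesium alloy: E = 44.17 GPa, ρ = 1790 kg/m³, cost = 4.540 $/kg
  elm: E = 12.27 GPa, ρ = 660.0 kg/m³, cost = 0.6393 $/kg
  epoxy: E = 2.886 GPa, ρ = 1170 kg/m³, cost = 7.370 $/kg
  CFRP laminate: E = 83.01 GPa, ρ = 1566 kg/m³, cost = 65.00 $/kg
  elm: M = 29.1 MN·m per $
  magnesium alloy: M = 5.44 MN·m per $
  CFRP laminate: M = 0.816 MN·m per $
  nylon: M = 0.668 MN·m per $
  epoxy: M = 0.335 MN·m per $
Highest index: elm.

elm, M = 29.1 MN·m per $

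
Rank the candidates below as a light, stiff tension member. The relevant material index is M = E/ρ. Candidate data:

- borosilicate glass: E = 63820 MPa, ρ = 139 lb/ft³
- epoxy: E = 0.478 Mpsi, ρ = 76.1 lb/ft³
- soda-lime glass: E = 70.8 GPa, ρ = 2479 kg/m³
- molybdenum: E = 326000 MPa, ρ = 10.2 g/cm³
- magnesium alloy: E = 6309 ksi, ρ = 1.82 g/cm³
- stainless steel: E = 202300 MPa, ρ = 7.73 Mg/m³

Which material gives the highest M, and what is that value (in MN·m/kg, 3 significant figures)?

Convert each candidate to consistent units, then evaluate M:
  borosilicate glass: E = 63.82 GPa, ρ = 2227 kg/m³
  epoxy: E = 3.296 GPa, ρ = 1219 kg/m³
  soda-lime glass: E = 70.80 GPa, ρ = 2479 kg/m³
  molybdenum: E = 326.0 GPa, ρ = 10200 kg/m³
  magnesium alloy: E = 43.50 GPa, ρ = 1820 kg/m³
  stainless steel: E = 202.3 GPa, ρ = 7730 kg/m³
  molybdenum: M = 32.0 MN·m/kg
  borosilicate glass: M = 28.7 MN·m/kg
  soda-lime glass: M = 28.6 MN·m/kg
  stainless steel: M = 26.2 MN·m/kg
  magnesium alloy: M = 23.9 MN·m/kg
  epoxy: M = 2.70 MN·m/kg
Molybdenum ranks first.

molybdenum, M = 32.0 MN·m/kg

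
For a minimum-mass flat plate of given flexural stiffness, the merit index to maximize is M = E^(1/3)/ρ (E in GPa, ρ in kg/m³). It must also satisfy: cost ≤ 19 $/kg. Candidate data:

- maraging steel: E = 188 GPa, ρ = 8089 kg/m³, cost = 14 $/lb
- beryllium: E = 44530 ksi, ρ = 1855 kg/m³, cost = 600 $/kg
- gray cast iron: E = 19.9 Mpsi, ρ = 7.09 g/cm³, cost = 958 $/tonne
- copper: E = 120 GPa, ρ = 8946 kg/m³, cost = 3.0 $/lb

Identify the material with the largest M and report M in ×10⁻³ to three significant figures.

Screen on constraints: cost ≤ 19 $/kg. Survivors: gray cast iron, copper.
In SI units:
  gray cast iron: E = 137.2 GPa, ρ = 7090 kg/m³
  copper: E = 120.0 GPa, ρ = 8946 kg/m³
  gray cast iron: M = 0.727×10⁻³
  copper: M = 0.551×10⁻³
Highest index: gray cast iron.

gray cast iron, M = 0.727×10⁻³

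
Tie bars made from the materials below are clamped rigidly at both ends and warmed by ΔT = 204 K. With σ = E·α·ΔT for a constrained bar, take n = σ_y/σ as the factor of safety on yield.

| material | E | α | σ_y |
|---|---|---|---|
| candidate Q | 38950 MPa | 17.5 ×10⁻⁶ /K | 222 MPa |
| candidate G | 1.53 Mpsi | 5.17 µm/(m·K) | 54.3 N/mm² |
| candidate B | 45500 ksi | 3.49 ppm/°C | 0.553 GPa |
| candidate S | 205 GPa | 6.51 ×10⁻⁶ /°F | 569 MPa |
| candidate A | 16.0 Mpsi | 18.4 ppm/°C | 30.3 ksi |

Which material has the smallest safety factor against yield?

candidate A

With everything in SI (GPa, ×10⁻⁶/K, MPa):
  candidate Q: E = 38.95, α = 17.5, σ_y = 222.0 → σ = 139 MPa, n = 1.60
  candidate G: E = 10.55, α = 5.17, σ_y = 54.30 → σ = 11.1 MPa, n = 4.88
  candidate B: E = 313.7, α = 3.49, σ_y = 553.0 → σ = 223 MPa, n = 2.48
  candidate S: E = 205.0, α = 11.7, σ_y = 569.0 → σ = 490 MPa, n = 1.16
  candidate A: E = 110.3, α = 18.4, σ_y = 208.9 → σ = 414 MPa, n = 0.505
Candidate A has the lowest safety factor, n = 0.505.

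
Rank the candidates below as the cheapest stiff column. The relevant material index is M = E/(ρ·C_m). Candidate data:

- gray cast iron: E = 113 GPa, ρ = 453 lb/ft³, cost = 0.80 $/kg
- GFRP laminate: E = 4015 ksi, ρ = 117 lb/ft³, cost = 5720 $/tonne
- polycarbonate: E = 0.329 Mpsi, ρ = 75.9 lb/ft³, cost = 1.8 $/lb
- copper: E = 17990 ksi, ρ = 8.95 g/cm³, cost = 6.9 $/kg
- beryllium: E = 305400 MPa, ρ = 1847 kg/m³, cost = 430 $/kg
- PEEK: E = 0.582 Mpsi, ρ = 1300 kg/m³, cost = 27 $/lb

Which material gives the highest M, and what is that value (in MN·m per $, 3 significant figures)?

Convert each candidate to consistent units, then evaluate M:
  gray cast iron: E = 113.0 GPa, ρ = 7256 kg/m³, cost = 0.8000 $/kg
  GFRP laminate: E = 27.68 GPa, ρ = 1874 kg/m³, cost = 5.720 $/kg
  polycarbonate: E = 2.268 GPa, ρ = 1216 kg/m³, cost = 3.968 $/kg
  copper: E = 124.0 GPa, ρ = 8950 kg/m³, cost = 6.900 $/kg
  beryllium: E = 305.4 GPa, ρ = 1847 kg/m³, cost = 430.0 $/kg
  PEEK: E = 4.013 GPa, ρ = 1300 kg/m³, cost = 59.52 $/kg
  gray cast iron: M = 19.5 MN·m per $
  GFRP laminate: M = 2.58 MN·m per $
  copper: M = 2.01 MN·m per $
  polycarbonate: M = 0.470 MN·m per $
  beryllium: M = 0.385 MN·m per $
  PEEK: M = 0.0519 MN·m per $
Highest index: gray cast iron.

gray cast iron, M = 19.5 MN·m per $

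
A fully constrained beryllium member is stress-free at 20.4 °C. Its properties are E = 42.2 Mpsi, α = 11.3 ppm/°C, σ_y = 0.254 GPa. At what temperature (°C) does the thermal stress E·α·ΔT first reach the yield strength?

E = 42.2 Mpsi = 291.0 GPa.
σ_y = 0.254 GPa = 254.0 MPa.
E·α·ΔT = 254.0 MPa ⇒ ΔT = 254.0 / (291.0×10³ × 11.3×10⁻⁶) = 77.25 K.
T = 20.4 + 77.25 = 97.65 °C.

97.7 °C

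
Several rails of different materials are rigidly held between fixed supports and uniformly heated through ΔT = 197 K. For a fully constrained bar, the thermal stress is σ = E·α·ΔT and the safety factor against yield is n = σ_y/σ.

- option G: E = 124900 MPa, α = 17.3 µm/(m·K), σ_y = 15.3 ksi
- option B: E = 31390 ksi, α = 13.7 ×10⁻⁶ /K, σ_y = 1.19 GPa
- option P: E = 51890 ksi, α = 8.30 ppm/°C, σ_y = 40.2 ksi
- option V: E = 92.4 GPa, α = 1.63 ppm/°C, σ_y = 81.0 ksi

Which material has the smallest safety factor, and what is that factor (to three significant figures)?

option G, n = 0.248

Per material, after unit conversion:
  option G: E = 124.9, α = 17.3, σ_y = 105.5 → σ = 426 MPa, n = 0.248
  option B: E = 216.4, α = 13.7, σ_y = 1190 → σ = 584 MPa, n = 2.04
  option P: E = 357.8, α = 8.30, σ_y = 277.2 → σ = 585 MPa, n = 0.474
  option V: E = 92.40, α = 1.63, σ_y = 558.5 → σ = 29.7 MPa, n = 18.8
The minimum is option G at n = 0.248.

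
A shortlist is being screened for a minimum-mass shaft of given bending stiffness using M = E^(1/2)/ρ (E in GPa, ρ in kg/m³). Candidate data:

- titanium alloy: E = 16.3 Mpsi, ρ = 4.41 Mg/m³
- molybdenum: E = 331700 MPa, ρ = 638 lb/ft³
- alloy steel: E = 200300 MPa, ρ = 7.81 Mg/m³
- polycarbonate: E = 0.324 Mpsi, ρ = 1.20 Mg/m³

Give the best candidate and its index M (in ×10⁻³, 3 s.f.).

titanium alloy, M = 2.40×10⁻³

Normalizing units and computing the index:
  titanium alloy: E = 112.4 GPa, ρ = 4410 kg/m³
  molybdenum: E = 331.7 GPa, ρ = 10220 kg/m³
  alloy steel: E = 200.3 GPa, ρ = 7810 kg/m³
  polycarbonate: E = 2.234 GPa, ρ = 1200 kg/m³
  titanium alloy: M = 2.40×10⁻³
  alloy steel: M = 1.81×10⁻³
  molybdenum: M = 1.78×10⁻³
  polycarbonate: M = 1.25×10⁻³
Highest index: titanium alloy.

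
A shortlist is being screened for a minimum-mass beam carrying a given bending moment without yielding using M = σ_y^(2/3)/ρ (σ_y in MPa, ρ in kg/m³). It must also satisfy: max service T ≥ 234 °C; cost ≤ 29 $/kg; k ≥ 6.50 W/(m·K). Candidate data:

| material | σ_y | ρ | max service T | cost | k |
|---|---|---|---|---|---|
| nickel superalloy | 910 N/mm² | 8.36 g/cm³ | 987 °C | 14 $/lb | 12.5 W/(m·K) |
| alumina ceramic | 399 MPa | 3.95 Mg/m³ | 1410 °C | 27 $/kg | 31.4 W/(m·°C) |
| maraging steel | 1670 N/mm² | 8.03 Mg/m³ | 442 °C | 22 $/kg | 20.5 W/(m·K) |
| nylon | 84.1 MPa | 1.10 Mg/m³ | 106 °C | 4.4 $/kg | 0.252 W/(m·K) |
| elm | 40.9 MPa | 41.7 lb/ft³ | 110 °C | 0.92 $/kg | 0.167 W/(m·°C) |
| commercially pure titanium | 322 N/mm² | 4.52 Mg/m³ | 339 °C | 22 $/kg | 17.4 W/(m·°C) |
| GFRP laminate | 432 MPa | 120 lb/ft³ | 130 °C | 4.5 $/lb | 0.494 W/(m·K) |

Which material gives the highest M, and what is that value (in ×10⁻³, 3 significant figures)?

maraging steel, M = 17.5×10⁻³

Screen on constraints: max service T ≥ 234 °C; cost ≤ 29 $/kg; k ≥ 6.50 W/(m·K). Survivors: alumina ceramic, maraging steel, commercially pure titanium.
Convert each candidate to consistent units, then evaluate M:
  alumina ceramic: σ_y = 399.0 MPa, ρ = 3950 kg/m³
  maraging steel: σ_y = 1670 MPa, ρ = 8030 kg/m³
  commercially pure titanium: σ_y = 322.0 MPa, ρ = 4520 kg/m³
  maraging steel: M = 17.5×10⁻³
  alumina ceramic: M = 13.7×10⁻³
  commercially pure titanium: M = 10.4×10⁻³
Maraging steel has the largest M.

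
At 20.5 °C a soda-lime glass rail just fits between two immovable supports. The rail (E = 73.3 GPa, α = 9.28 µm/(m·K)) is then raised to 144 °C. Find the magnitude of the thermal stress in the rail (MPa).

ΔT = 123.5 K. Constrained thermal stress σ = E·α·ΔT = 73.30×10³ MPa × 9.28×10⁻⁶ × 123.5 = 84.0 MPa (compressive).

84.0 MPa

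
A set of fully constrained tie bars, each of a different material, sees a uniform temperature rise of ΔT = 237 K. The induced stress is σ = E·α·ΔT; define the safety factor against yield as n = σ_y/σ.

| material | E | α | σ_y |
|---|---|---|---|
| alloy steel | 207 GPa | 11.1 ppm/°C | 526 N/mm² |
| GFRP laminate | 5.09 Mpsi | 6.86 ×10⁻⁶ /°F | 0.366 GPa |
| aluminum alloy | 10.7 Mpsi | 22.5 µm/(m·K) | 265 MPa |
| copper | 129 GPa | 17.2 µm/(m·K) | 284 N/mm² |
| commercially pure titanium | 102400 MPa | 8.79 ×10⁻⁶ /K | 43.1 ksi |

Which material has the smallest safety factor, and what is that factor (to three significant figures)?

Converting E to GPa, α to ×10⁻⁶/K, σ_y to MPa, then σ and n for each:
  alloy steel: E = 207.0, α = 11.1, σ_y = 526.0 → σ = 545 MPa, n = 0.966
  GFRP laminate: E = 35.09, α = 12.3, σ_y = 366.0 → σ = 103 MPa, n = 3.56
  aluminum alloy: E = 73.77, α = 22.5, σ_y = 265.0 → σ = 393 MPa, n = 0.674
  copper: E = 129.0, α = 17.2, σ_y = 284.0 → σ = 526 MPa, n = 0.540
  commercially pure titanium: E = 102.4, α = 8.79, σ_y = 297.2 → σ = 213 MPa, n = 1.39
The minimum is copper at n = 0.540.

copper, n = 0.540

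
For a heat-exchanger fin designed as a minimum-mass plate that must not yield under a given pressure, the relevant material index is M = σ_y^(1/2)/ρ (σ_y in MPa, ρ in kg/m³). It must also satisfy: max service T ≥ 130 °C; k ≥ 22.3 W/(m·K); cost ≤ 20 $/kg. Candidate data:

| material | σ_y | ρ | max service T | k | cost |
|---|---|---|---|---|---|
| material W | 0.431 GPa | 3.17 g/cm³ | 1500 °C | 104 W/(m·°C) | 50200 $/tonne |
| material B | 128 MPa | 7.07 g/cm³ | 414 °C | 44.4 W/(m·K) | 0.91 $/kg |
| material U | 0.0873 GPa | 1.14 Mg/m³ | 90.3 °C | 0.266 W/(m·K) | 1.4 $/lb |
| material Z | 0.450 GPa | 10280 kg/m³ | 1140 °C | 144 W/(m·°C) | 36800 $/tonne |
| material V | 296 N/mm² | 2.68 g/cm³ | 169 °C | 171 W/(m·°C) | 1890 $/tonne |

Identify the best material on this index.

material V

Screen on constraints: max service T ≥ 130 °C; k ≥ 22.3 W/(m·K); cost ≤ 20 $/kg. Survivors: material B, material V.
Convert each candidate to consistent units, then evaluate M:
  material B: σ_y = 128.0 MPa, ρ = 7070 kg/m³
  material V: σ_y = 296.0 MPa, ρ = 2680 kg/m³
  material V: M = 6.42×10⁻³
  material B: M = 1.60×10⁻³
Material V ranks first.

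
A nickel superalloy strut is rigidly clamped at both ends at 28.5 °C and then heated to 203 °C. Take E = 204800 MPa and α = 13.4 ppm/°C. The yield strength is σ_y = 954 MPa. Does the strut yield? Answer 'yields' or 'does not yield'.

does not yield

E = 204800 MPa = 204.8 GPa.
ΔT = 174.5 K. Constrained thermal stress σ = E·α·ΔT = 204.8×10³ MPa × 13.4×10⁻⁶ × 174.5 = 479 MPa (compressive).
Compare to σ_y = 954 MPa: σ < σ_y, so it does not yield.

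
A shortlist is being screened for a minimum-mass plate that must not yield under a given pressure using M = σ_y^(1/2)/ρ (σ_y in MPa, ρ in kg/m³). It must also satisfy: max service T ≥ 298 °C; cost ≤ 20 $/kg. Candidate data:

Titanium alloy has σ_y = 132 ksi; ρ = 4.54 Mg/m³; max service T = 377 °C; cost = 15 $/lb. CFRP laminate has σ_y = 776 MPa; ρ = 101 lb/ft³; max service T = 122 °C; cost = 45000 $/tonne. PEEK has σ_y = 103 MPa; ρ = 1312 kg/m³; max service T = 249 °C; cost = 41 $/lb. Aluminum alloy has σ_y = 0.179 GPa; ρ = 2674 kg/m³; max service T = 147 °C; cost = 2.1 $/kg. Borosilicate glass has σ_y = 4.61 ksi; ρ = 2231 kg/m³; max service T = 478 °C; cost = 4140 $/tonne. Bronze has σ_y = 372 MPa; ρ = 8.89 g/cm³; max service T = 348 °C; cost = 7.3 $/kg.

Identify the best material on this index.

borosilicate glass

Screen on constraints: max service T ≥ 298 °C; cost ≤ 20 $/kg. Survivors: borosilicate glass, bronze.
In SI units:
  borosilicate glass: σ_y = 31.78 MPa, ρ = 2231 kg/m³
  bronze: σ_y = 372.0 MPa, ρ = 8890 kg/m³
  borosilicate glass: M = 2.53×10⁻³
  bronze: M = 2.17×10⁻³
Highest index: borosilicate glass.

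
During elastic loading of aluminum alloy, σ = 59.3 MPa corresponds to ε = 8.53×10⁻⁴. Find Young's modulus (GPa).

69.5 GPa

E = σ/ε = 59.3 MPa / 8.53×10⁻⁴ = 69520 MPa = 69.5 GPa.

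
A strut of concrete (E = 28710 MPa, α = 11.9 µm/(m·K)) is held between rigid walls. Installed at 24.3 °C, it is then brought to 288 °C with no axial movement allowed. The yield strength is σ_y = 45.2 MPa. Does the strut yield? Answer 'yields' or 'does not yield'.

E = 28710 MPa = 28.71 GPa.
ΔT = 263.7 K. Constrained thermal stress σ = E·α·ΔT = 28.71×10³ MPa × 11.9×10⁻⁶ × 263.7 = 90.1 MPa (compressive).
Compare to σ_y = 45.2 MPa: σ ≥ σ_y, so it yields.

yields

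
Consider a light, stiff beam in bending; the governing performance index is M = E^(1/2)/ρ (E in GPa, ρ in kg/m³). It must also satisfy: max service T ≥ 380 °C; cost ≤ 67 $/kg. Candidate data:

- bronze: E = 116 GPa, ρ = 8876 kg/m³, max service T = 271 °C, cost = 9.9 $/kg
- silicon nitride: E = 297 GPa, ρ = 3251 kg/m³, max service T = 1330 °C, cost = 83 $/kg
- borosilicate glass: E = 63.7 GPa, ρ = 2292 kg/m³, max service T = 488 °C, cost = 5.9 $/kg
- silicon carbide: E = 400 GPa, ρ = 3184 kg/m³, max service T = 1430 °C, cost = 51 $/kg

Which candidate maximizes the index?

silicon carbide

Screen on constraints: max service T ≥ 380 °C; cost ≤ 67 $/kg. Survivors: borosilicate glass, silicon carbide.
Per-candidate index values:
  silicon carbide: M = 6.28×10⁻³
  borosilicate glass: M = 3.48×10⁻³
Highest index: silicon carbide.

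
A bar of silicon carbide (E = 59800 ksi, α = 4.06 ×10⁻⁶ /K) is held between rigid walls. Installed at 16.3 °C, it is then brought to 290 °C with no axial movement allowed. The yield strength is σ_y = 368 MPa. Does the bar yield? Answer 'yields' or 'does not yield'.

E = 59800 ksi = 412.3 GPa.
ΔT = 273.7 K. Constrained thermal stress σ = E·α·ΔT = 412.3×10³ MPa × 4.06×10⁻⁶ × 273.7 = 458 MPa (compressive).
Compare to σ_y = 368 MPa: σ ≥ σ_y, so it yields.

yields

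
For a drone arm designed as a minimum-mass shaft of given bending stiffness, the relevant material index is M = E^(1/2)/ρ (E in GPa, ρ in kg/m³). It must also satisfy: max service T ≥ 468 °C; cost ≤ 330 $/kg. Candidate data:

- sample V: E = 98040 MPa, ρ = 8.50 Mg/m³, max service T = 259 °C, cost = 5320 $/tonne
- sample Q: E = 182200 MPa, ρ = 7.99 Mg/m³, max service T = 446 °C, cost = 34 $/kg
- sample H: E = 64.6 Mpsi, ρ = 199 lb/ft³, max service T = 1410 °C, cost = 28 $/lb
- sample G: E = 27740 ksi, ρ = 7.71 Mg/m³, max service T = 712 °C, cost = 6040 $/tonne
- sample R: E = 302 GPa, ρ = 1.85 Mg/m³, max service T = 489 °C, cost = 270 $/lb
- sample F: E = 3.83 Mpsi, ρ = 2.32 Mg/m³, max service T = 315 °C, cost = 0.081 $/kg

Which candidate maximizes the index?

sample H

Screen on constraints: max service T ≥ 468 °C; cost ≤ 330 $/kg. Survivors: sample H, sample G.
Normalizing units and computing the index:
  sample H: E = 445.4 GPa, ρ = 3188 kg/m³
  sample G: E = 191.3 GPa, ρ = 7710 kg/m³
  sample H: M = 6.62×10⁻³
  sample G: M = 1.79×10⁻³
Sample H has the largest M.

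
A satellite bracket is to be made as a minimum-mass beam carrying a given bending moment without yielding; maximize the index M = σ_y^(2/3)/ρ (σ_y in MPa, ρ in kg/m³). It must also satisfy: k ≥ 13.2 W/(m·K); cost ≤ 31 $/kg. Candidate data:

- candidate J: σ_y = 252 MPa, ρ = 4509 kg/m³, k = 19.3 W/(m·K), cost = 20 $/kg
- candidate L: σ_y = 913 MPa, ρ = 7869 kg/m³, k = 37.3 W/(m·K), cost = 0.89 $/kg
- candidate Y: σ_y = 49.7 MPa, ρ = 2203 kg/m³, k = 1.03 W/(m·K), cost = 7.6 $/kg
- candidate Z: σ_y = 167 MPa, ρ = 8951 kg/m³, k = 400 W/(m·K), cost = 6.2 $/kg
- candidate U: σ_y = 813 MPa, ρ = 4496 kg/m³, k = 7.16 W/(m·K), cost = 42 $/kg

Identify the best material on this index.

Screen on constraints: k ≥ 13.2 W/(m·K); cost ≤ 31 $/kg. Survivors: candidate J, candidate L, candidate Z.
Computing M directly (units already consistent):
  candidate L: M = 12.0×10⁻³
  candidate J: M = 8.85×10⁻³
  candidate Z: M = 3.39×10⁻³
Highest index: candidate L.

candidate L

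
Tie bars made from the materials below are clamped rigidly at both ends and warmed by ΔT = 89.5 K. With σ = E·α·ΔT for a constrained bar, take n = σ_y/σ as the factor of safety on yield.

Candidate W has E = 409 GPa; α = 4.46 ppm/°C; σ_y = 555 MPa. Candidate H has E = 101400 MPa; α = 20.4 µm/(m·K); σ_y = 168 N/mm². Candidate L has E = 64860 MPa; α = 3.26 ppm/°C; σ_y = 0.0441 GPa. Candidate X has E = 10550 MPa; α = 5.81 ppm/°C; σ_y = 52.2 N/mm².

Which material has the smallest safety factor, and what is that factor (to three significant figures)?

With everything in SI (GPa, ×10⁻⁶/K, MPa):
  candidate W: E = 409.0, α = 4.46, σ_y = 555.0 → σ = 163 MPa, n = 3.40
  candidate H: E = 101.4, α = 20.4, σ_y = 168.0 → σ = 185 MPa, n = 0.907
  candidate L: E = 64.86, α = 3.26, σ_y = 44.10 → σ = 18.9 MPa, n = 2.33
  candidate X: E = 10.55, α = 5.81, σ_y = 52.20 → σ = 5.49 MPa, n = 9.52
Smallest n: candidate H with n = 0.907.

candidate H, n = 0.907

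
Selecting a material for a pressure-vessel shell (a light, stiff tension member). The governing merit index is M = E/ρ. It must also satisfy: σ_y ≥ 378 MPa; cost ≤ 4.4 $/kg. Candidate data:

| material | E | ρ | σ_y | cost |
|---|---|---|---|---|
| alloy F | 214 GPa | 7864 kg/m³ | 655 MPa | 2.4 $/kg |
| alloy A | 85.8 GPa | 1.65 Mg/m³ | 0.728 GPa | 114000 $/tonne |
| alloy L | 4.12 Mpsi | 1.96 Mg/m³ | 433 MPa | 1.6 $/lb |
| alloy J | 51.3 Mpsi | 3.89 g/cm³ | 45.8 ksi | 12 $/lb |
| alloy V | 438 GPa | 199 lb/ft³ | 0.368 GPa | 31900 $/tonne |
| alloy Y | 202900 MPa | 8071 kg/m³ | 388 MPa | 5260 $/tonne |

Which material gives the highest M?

alloy F

Screen on constraints: σ_y ≥ 378 MPa; cost ≤ 4.4 $/kg. Survivors: alloy F, alloy L.
Normalizing units and computing the index:
  alloy F: E = 214.0 GPa, ρ = 7864 kg/m³
  alloy L: E = 28.41 GPa, ρ = 1960 kg/m³
  alloy F: M = 27.2 MN·m/kg
  alloy L: M = 14.5 MN·m/kg
The maximum is for alloy F.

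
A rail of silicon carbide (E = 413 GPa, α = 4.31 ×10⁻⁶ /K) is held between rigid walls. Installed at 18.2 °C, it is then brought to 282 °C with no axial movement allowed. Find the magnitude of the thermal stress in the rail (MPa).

ΔT = 263.8 K. Constrained thermal stress σ = E·α·ΔT = 413.0×10³ MPa × 4.31×10⁻⁶ × 263.8 = 470 MPa (compressive).

470 MPa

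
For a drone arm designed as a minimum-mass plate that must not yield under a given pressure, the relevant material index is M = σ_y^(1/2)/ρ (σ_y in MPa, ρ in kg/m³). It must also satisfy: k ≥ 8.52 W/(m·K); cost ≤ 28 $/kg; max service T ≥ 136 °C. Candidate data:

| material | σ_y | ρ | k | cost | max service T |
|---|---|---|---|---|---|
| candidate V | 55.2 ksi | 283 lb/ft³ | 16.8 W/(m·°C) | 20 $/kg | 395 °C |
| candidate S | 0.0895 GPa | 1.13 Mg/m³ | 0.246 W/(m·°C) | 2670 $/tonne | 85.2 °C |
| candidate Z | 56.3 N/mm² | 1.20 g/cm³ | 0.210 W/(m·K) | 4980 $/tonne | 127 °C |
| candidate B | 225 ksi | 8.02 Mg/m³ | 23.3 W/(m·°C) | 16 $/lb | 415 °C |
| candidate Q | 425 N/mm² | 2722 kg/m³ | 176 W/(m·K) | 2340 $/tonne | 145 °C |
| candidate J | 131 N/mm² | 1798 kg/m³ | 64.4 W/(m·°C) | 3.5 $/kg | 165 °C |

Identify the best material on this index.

candidate Q

Screen on constraints: k ≥ 8.52 W/(m·K); cost ≤ 28 $/kg; max service T ≥ 136 °C. Survivors: candidate V, candidate Q, candidate J.
After converting to SI:
  candidate V: σ_y = 380.6 MPa, ρ = 4533 kg/m³
  candidate Q: σ_y = 425.0 MPa, ρ = 2722 kg/m³
  candidate J: σ_y = 131.0 MPa, ρ = 1798 kg/m³
  candidate Q: M = 7.57×10⁻³
  candidate J: M = 6.37×10⁻³
  candidate V: M = 4.30×10⁻³
The maximum is for candidate Q.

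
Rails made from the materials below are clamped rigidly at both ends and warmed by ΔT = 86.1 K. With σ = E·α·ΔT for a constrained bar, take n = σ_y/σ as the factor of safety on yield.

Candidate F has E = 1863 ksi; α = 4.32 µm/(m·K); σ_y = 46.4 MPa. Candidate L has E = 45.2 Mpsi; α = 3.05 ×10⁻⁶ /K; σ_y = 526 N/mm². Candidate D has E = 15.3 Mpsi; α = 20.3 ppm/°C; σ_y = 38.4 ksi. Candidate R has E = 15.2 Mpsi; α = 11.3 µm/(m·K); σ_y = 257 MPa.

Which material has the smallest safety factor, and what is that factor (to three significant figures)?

Converting E to GPa, α to ×10⁻⁶/K, σ_y to MPa, then σ and n for each:
  candidate F: E = 12.84, α = 4.32, σ_y = 46.40 → σ = 4.78 MPa, n = 9.71
  candidate L: E = 311.6, α = 3.05, σ_y = 526.0 → σ = 81.8 MPa, n = 6.43
  candidate D: E = 105.5, α = 20.3, σ_y = 264.8 → σ = 184 MPa, n = 1.44
  candidate R: E = 104.8, α = 11.3, σ_y = 257.0 → σ = 102 MPa, n = 2.52
Smallest n: candidate D with n = 1.44.

candidate D, n = 1.44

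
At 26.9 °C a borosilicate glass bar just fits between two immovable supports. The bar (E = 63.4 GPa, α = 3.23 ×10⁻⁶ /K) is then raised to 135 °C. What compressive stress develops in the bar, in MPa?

22.1 MPa

ΔT = 108.1 K. Constrained thermal stress σ = E·α·ΔT = 63.40×10³ MPa × 3.23×10⁻⁶ × 108.1 = 22.1 MPa (compressive).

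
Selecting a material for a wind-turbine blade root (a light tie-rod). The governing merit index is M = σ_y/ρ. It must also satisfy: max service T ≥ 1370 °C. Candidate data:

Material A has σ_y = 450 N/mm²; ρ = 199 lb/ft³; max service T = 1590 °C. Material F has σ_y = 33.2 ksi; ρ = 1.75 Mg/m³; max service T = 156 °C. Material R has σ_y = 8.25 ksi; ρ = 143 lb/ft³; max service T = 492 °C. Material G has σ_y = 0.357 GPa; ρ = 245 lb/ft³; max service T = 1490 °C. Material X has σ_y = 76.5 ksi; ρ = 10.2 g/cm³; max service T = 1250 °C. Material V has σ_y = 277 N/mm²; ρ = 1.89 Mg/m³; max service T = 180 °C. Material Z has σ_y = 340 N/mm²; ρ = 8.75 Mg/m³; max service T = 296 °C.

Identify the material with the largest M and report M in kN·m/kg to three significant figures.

Screen on constraints: max service T ≥ 1370 °C. Survivors: material A, material G.
Putting every candidate on a common basis:
  material A: σ_y = 450.0 MPa, ρ = 3188 kg/m³
  material G: σ_y = 357.0 MPa, ρ = 3925 kg/m³
  material A: M = 141 kN·m/kg
  material G: M = 91.0 kN·m/kg
Highest index: material A.

material A, M = 141 kN·m/kg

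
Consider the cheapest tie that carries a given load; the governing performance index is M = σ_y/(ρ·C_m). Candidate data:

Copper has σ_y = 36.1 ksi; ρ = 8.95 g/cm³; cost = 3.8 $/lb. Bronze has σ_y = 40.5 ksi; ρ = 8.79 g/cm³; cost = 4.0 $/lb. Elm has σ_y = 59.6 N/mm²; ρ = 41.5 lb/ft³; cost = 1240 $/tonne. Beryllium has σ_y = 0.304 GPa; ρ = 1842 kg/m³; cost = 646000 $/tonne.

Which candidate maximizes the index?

elm

Normalizing units and computing the index:
  copper: σ_y = 248.9 MPa, ρ = 8950 kg/m³, cost = 8.377 $/kg
  bronze: σ_y = 279.2 MPa, ρ = 8790 kg/m³, cost = 8.818 $/kg
  elm: σ_y = 59.60 MPa, ρ = 664.8 kg/m³, cost = 1.240 $/kg
  beryllium: σ_y = 304.0 MPa, ρ = 1842 kg/m³, cost = 646.0 $/kg
  elm: M = 72.3 kN·m per $
  bronze: M = 3.60 kN·m per $
  copper: M = 3.32 kN·m per $
  beryllium: M = 0.255 kN·m per $
The maximum is for elm.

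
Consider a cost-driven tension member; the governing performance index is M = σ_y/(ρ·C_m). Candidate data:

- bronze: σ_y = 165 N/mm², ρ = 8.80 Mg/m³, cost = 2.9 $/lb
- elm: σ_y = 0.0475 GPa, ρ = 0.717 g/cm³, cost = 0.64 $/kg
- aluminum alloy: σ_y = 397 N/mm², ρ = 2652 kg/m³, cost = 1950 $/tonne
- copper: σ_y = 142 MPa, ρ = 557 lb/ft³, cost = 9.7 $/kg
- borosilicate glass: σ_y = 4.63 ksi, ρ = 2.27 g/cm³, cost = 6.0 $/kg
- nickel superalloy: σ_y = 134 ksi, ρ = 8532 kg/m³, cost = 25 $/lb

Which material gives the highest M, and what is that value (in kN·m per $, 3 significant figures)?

Putting every candidate on a common basis:
  bronze: σ_y = 165.0 MPa, ρ = 8800 kg/m³, cost = 6.393 $/kg
  elm: σ_y = 47.50 MPa, ρ = 717.0 kg/m³, cost = 0.6400 $/kg
  aluminum alloy: σ_y = 397.0 MPa, ρ = 2652 kg/m³, cost = 1.950 $/kg
  copper: σ_y = 142.0 MPa, ρ = 8922 kg/m³, cost = 9.700 $/kg
  borosilicate glass: σ_y = 31.92 MPa, ρ = 2270 kg/m³, cost = 6.000 $/kg
  nickel superalloy: σ_y = 923.9 MPa, ρ = 8532 kg/m³, cost = 55.11 $/kg
  elm: M = 104 kN·m per $
  aluminum alloy: M = 76.8 kN·m per $
  bronze: M = 2.93 kN·m per $
  borosilicate glass: M = 2.34 kN·m per $
  nickel superalloy: M = 1.96 kN·m per $
  copper: M = 1.64 kN·m per $
The maximum is for elm.

elm, M = 104 kN·m per $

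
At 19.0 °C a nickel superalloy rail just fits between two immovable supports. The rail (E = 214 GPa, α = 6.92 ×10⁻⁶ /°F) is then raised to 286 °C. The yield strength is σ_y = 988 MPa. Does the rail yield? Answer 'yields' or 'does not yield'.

α = 6.92×10⁻⁶/°F × 9/5 = 12.5×10⁻⁶/K.
ΔT = 267.0 K. Constrained thermal stress σ = E·α·ΔT = 214.0×10³ MPa × 12.5×10⁻⁶ × 267.0 = 712 MPa (compressive).
Compare to σ_y = 988 MPa: σ < σ_y, so it does not yield.

does not yield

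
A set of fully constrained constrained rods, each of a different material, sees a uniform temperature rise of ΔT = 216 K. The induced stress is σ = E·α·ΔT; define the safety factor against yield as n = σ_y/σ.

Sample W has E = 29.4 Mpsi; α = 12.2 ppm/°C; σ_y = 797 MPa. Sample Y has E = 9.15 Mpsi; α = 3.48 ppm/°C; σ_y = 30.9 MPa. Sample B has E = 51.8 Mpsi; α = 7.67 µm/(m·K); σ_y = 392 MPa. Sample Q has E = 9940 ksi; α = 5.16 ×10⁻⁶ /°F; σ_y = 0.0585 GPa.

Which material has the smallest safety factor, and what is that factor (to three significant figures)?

Per material, after unit conversion:
  sample W: E = 202.7, α = 12.2, σ_y = 797.0 → σ = 534 MPa, n = 1.49
  sample Y: E = 63.09, α = 3.48, σ_y = 30.90 → σ = 47.4 MPa, n = 0.652
  sample B: E = 357.1, α = 7.67, σ_y = 392.0 → σ = 592 MPa, n = 0.663
  sample Q: E = 68.53, α = 9.29, σ_y = 58.50 → σ = 137 MPa, n = 0.425
Sample Q has the lowest safety factor, n = 0.425.

sample Q, n = 0.425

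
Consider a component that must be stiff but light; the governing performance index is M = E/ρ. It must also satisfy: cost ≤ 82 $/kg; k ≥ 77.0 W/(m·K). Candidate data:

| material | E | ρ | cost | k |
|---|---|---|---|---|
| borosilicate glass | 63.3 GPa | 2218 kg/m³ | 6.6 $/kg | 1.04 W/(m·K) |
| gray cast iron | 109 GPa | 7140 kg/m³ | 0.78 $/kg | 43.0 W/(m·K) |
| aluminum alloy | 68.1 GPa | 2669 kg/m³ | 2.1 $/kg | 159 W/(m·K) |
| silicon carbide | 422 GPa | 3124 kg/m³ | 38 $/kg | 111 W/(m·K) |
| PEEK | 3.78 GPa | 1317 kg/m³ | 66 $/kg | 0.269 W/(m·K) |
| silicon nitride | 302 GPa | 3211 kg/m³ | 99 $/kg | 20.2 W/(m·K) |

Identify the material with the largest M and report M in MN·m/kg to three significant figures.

silicon carbide, M = 135 MN·m/kg

Screen on constraints: cost ≤ 82 $/kg; k ≥ 77.0 W/(m·K). Survivors: aluminum alloy, silicon carbide.
Evaluate M for each candidate:
  silicon carbide: M = 135 MN·m/kg
  aluminum alloy: M = 25.5 MN·m/kg
Silicon carbide has the largest M.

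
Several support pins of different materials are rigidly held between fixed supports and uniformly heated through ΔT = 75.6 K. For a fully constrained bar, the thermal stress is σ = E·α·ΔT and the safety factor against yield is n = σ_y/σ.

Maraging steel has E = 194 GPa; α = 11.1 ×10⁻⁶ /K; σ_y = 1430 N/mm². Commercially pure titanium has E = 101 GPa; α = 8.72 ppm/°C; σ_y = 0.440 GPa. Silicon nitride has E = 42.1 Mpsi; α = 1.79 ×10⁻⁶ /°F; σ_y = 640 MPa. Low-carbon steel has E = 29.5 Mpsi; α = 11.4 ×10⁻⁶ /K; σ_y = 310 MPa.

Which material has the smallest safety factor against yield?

Per material, after unit conversion:
  maraging steel: E = 194.0, α = 11.1, σ_y = 1430 → σ = 163 MPa, n = 8.78
  commercially pure titanium: E = 101.0, α = 8.72, σ_y = 440.0 → σ = 66.6 MPa, n = 6.61
  silicon nitride: E = 290.3, α = 3.22, σ_y = 640.0 → σ = 70.7 MPa, n = 9.05
  low-carbon steel: E = 203.4, α = 11.4, σ_y = 310.0 → σ = 175 MPa, n = 1.77
The minimum is low-carbon steel at n = 1.77.

low-carbon steel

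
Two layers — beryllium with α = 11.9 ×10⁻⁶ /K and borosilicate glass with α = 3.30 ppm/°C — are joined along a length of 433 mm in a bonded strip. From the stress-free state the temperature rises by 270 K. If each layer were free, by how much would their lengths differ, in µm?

Δα = |11.9 − 3.30|×10⁻⁶/K = 8.60×10⁻⁶/K.
ΔL_mismatch = Δα·L·ΔT = 8.60×10⁻⁶ × 433.0 mm × 270.0 K = 1010 µm.

1010 µm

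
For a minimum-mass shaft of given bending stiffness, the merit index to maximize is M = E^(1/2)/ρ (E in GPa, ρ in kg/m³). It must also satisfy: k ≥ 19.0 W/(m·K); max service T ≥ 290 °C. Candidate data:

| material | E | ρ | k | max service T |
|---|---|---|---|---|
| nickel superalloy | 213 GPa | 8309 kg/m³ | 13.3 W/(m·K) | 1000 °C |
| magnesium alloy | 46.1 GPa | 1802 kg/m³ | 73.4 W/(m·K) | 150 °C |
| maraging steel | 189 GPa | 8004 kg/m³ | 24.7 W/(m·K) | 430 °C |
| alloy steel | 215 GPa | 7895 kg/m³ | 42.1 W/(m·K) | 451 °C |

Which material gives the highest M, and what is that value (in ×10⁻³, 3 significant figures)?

Screen on constraints: k ≥ 19.0 W/(m·K); max service T ≥ 290 °C. Survivors: maraging steel, alloy steel.
Per-candidate index values:
  alloy steel: M = 1.86×10⁻³
  maraging steel: M = 1.72×10⁻³
The maximum is for alloy steel.

alloy steel, M = 1.86×10⁻³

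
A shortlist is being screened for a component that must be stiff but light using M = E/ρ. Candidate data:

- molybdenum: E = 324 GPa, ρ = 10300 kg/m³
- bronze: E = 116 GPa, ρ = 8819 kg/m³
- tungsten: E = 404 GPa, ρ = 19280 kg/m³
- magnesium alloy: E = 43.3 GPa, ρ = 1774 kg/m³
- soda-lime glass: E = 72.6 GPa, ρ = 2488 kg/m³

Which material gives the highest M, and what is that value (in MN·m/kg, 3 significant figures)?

molybdenum, M = 31.5 MN·m/kg

Computing M directly (units already consistent):
  molybdenum: M = 31.5 MN·m/kg
  soda-lime glass: M = 29.2 MN·m/kg
  magnesium alloy: M = 24.4 MN·m/kg
  tungsten: M = 21.0 MN·m/kg
  bronze: M = 13.2 MN·m/kg
Highest index: molybdenum.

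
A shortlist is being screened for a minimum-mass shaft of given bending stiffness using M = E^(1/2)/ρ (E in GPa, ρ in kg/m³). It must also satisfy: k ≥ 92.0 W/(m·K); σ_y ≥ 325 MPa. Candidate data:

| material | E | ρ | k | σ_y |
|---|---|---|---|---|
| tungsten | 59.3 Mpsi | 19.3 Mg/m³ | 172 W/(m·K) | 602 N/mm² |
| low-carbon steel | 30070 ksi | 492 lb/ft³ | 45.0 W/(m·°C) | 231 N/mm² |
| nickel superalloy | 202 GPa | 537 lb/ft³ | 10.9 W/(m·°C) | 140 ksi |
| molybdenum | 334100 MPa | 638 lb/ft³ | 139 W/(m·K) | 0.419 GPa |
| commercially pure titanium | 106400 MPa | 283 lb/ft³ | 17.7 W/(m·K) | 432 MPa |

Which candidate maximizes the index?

molybdenum

Screen on constraints: k ≥ 92.0 W/(m·K); σ_y ≥ 325 MPa. Survivors: tungsten, molybdenum.
Putting every candidate on a common basis:
  tungsten: E = 408.9 GPa, ρ = 19300 kg/m³
  molybdenum: E = 334.1 GPa, ρ = 10220 kg/m³
  molybdenum: M = 1.79×10⁻³
  tungsten: M = 1.05×10⁻³
The maximum is for molybdenum.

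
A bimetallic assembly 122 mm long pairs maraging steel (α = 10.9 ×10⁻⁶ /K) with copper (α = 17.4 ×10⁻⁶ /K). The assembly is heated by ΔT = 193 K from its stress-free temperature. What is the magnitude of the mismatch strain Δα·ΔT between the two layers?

1.25×10⁻³

Δα = |10.9 − 17.4|×10⁻⁶/K = 6.50×10⁻⁶/K.
Mismatch strain = Δα·ΔT = 6.50×10⁻⁶ × 193.0 = 1.25×10⁻³.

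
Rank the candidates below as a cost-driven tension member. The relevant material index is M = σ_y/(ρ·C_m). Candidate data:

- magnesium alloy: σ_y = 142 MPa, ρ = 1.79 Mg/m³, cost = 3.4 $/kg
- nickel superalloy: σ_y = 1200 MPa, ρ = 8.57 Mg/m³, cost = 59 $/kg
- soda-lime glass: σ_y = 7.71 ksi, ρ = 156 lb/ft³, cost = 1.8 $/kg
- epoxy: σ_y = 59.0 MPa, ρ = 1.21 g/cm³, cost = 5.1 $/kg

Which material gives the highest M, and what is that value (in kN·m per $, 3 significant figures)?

magnesium alloy, M = 23.3 kN·m per $

In SI units:
  magnesium alloy: σ_y = 142.0 MPa, ρ = 1790 kg/m³, cost = 3.400 $/kg
  nickel superalloy: σ_y = 1200 MPa, ρ = 8570 kg/m³, cost = 59.00 $/kg
  soda-lime glass: σ_y = 53.16 MPa, ρ = 2499 kg/m³, cost = 1.800 $/kg
  epoxy: σ_y = 59.00 MPa, ρ = 1210 kg/m³, cost = 5.100 $/kg
  magnesium alloy: M = 23.3 kN·m per $
  soda-lime glass: M = 11.8 kN·m per $
  epoxy: M = 9.56 kN·m per $
  nickel superalloy: M = 2.37 kN·m per $
Magnesium alloy has the largest M.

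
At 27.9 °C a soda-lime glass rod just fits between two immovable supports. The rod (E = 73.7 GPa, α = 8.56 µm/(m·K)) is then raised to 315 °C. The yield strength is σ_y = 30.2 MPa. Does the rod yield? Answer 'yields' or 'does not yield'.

yields

ΔT = 287.1 K. Constrained thermal stress σ = E·α·ΔT = 73.70×10³ MPa × 8.56×10⁻⁶ × 287.1 = 181 MPa (compressive).
Compare to σ_y = 30.2 MPa: σ ≥ σ_y, so it yields.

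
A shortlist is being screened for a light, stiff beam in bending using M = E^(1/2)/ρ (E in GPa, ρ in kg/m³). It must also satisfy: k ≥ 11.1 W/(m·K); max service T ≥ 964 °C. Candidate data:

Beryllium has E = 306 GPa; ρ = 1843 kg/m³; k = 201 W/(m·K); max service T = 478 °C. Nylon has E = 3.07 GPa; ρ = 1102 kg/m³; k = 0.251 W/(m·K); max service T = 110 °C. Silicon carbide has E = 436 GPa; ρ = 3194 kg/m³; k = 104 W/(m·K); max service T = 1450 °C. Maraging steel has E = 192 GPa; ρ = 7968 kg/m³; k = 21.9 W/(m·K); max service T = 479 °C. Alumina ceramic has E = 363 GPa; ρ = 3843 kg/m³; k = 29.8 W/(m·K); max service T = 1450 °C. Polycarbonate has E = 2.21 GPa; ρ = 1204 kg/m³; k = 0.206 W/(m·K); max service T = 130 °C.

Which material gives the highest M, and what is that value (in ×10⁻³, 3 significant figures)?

silicon carbide, M = 6.54×10⁻³

Screen on constraints: k ≥ 11.1 W/(m·K); max service T ≥ 964 °C. Survivors: silicon carbide, alumina ceramic.
Evaluate M for each candidate:
  silicon carbide: M = 6.54×10⁻³
  alumina ceramic: M = 4.96×10⁻³
Highest index: silicon carbide.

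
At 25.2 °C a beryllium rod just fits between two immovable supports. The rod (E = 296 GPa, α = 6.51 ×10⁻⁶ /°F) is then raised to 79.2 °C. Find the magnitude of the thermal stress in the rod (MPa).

187 MPa

α = 6.51×10⁻⁶/°F × 9/5 = 11.7×10⁻⁶/K.
ΔT = 54.00 K. Constrained thermal stress σ = E·α·ΔT = 296.0×10³ MPa × 11.7×10⁻⁶ × 54.00 = 187 MPa (compressive).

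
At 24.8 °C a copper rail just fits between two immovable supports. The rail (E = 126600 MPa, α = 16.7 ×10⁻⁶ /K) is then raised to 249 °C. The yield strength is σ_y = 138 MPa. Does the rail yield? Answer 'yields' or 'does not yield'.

yields

E = 126600 MPa = 126.6 GPa.
ΔT = 224.2 K. Constrained thermal stress σ = E·α·ΔT = 126.6×10³ MPa × 16.7×10⁻⁶ × 224.2 = 474 MPa (compressive).
Compare to σ_y = 138 MPa: σ ≥ σ_y, so it yields.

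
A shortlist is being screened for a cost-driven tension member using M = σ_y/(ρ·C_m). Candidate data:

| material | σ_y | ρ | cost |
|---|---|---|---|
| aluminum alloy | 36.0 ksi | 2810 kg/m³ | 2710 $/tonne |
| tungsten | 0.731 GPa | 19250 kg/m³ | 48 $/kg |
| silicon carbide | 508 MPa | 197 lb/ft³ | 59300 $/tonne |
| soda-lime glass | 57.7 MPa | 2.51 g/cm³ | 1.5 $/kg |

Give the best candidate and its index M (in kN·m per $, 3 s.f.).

aluminum alloy, M = 32.6 kN·m per $

After converting to SI:
  aluminum alloy: σ_y = 248.2 MPa, ρ = 2810 kg/m³, cost = 2.710 $/kg
  tungsten: σ_y = 731.0 MPa, ρ = 19250 kg/m³, cost = 48.00 $/kg
  silicon carbide: σ_y = 508.0 MPa, ρ = 3156 kg/m³, cost = 59.30 $/kg
  soda-lime glass: σ_y = 57.70 MPa, ρ = 2510 kg/m³, cost = 1.500 $/kg
  aluminum alloy: M = 32.6 kN·m per $
  soda-lime glass: M = 15.3 kN·m per $
  silicon carbide: M = 2.71 kN·m per $
  tungsten: M = 0.791 kN·m per $
Highest index: aluminum alloy.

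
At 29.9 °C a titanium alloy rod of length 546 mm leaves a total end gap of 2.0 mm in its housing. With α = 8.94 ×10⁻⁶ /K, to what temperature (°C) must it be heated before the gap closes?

440 °C

α·L₀·ΔT = 2.0 mm ⇒ ΔT = 2.0 / (8.94×10⁻⁶ × 546.0) = 409.7 K.
T = 29.9 + 409.7 = 439.6 °C.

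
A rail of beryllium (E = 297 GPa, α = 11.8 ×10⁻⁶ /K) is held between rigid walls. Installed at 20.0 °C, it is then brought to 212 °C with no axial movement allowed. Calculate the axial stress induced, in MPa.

ΔT = 192.0 K. Constrained thermal stress σ = E·α·ΔT = 297.0×10³ MPa × 11.8×10⁻⁶ × 192.0 = 673 MPa (compressive).

673 MPa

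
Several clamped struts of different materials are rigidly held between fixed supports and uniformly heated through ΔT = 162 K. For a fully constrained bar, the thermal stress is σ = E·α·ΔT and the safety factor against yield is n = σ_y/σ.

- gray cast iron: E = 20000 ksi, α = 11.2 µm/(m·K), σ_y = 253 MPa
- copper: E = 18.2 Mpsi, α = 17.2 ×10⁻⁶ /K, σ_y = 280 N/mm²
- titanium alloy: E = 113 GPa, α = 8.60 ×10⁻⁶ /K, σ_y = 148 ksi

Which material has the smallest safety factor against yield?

copper

With everything in SI (GPa, ×10⁻⁶/K, MPa):
  gray cast iron: E = 137.9, α = 11.2, σ_y = 253.0 → σ = 250 MPa, n = 1.01
  copper: E = 125.5, α = 17.2, σ_y = 280.0 → σ = 350 MPa, n = 0.801
  titanium alloy: E = 113.0, α = 8.60, σ_y = 1020 → σ = 157 MPa, n = 6.48
Smallest n: copper with n = 0.801.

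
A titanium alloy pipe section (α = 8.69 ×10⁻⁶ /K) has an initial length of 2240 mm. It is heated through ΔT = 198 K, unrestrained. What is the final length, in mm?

ΔL = α·L₀·ΔT = 8.69×10⁻⁶ × 2240 mm × 198.0 K = 3.85 mm.
L = L₀ + ΔL = 2240 + 3.85 = 2243.9 mm.

2243.9 mm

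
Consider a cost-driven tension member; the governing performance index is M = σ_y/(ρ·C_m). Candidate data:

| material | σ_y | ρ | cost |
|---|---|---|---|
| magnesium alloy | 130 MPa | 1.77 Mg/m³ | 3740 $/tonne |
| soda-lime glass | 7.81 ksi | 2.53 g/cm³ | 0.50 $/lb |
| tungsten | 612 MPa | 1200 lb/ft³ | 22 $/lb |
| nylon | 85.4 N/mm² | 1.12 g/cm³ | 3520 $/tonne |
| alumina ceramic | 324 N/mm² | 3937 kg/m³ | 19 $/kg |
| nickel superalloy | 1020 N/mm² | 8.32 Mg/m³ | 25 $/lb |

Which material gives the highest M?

Normalizing units and computing the index:
  magnesium alloy: σ_y = 130.0 MPa, ρ = 1770 kg/m³, cost = 3.740 $/kg
  soda-lime glass: σ_y = 53.85 MPa, ρ = 2530 kg/m³, cost = 1.102 $/kg
  tungsten: σ_y = 612.0 MPa, ρ = 19220 kg/m³, cost = 48.50 $/kg
  nylon: σ_y = 85.40 MPa, ρ = 1120 kg/m³, cost = 3.520 $/kg
  alumina ceramic: σ_y = 324.0 MPa, ρ = 3937 kg/m³, cost = 19.00 $/kg
  nickel superalloy: σ_y = 1020 MPa, ρ = 8320 kg/m³, cost = 55.11 $/kg
  nylon: M = 21.7 kN·m per $
  magnesium alloy: M = 19.6 kN·m per $
  soda-lime glass: M = 19.3 kN·m per $
  alumina ceramic: M = 4.33 kN·m per $
  nickel superalloy: M = 2.22 kN·m per $
  tungsten: M = 0.656 kN·m per $
Highest index: nylon.

nylon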